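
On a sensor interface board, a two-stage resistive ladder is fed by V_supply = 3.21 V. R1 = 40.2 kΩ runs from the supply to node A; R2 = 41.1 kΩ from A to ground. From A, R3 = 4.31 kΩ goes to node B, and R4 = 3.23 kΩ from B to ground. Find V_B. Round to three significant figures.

V_B ≈ 0.188 V

Node A sees R2 in parallel with the series input of stage 2, R3 + R4 = 7.540 kΩ.
R2 ‖ (R3+R4) = 6.371 kΩ.
First divider: V_A = V_supply · 6.371/(40.2 + 6.371) = 0.4391 V.
Stage 2 is unloaded, so V_B = V_A · R4/(R3+R4) = 0.4391 × 3.23/7.540 = 0.1881 V.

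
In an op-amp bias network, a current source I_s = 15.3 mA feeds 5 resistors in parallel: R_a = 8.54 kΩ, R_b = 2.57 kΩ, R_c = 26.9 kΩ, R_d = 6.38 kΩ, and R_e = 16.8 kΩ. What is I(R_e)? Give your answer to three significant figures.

I ≈ 1.20 mA

Conductances: ΣG = 1/8.54 + 1/2.57 + 1/26.9 + 1/6.38 + 1/16.8 = 0.7596 (1/kΩ).
Current divider: I(R_e) = I_s · G_k/ΣG = 15.3 × (0.05952/0.7596) = 15.3 × 0.07836 = 1.199 mA.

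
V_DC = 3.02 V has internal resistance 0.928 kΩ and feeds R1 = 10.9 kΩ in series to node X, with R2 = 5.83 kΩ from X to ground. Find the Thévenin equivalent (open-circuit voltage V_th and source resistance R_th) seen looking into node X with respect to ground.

V_th ≈ 0.997 V, R_th ≈ 3.91 kΩ

R1' = 0.928 + 10.9 = 11.83 kΩ (source resistance + R1).
Open-circuit (no load on X): V_th = V_DC · R2/(R1' + R2) = 3.02 × 5.83/(11.83 + 5.83) = 0.9971 V.
Zeroing V_DC shorts the top of R1' to ground, so R_th = R1' ‖ R2 = 3.905 kΩ.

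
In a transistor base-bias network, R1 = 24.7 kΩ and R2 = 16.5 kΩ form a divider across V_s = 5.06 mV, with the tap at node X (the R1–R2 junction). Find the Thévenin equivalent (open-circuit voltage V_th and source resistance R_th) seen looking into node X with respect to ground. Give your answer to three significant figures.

V_th ≈ 2.03 mV, R_th ≈ 9.89 kΩ

Open-circuit (no load on X): V_th = V_s · R2/(R1 + R2) = 5.06 × 16.5/(24.70 + 16.5) = 2.026 mV.
Looking into X with the source shorted: R_th = R1·R2/(R1+R2) = 24.70 × 16.5/41.20 = 9.892 kΩ.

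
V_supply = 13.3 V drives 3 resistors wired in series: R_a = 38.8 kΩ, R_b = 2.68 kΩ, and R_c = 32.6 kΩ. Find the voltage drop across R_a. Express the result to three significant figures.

ΣR = 38.8 + 2.68 + 32.6 = 74.08 kΩ.
By the voltage-divider rule, V = 13.3 × 38.80/74.08 = 6.966 V.

V ≈ 6.97 V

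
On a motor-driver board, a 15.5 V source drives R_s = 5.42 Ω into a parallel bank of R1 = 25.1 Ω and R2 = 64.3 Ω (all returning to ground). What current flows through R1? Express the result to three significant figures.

Combine the parallel branches: R_p = (1/25.1 + 1/64.3)⁻¹ = 18.05 Ω.
Node voltage V_A = V_supply · R_p/(R_s + R_p) = 15.5 × 0.7691 = 11.92 V.
I(R1) = V_A / R1 = 11.92/25.1 = 0.4749 A.

I ≈ 0.475 A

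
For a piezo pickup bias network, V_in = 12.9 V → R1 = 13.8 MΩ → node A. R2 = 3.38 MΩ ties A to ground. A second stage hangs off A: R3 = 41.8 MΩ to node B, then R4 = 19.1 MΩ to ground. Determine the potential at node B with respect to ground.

The second stage (R3 + R4 = 60.90 MΩ) loads node A in parallel with R2.
R2 ‖ (R3+R4) = 3.202 MΩ.
First divider: V_A = V_in · 3.202/(13.8 + 3.202) = 2.430 V.
V_B = V_A × 0.3136 = 0.7620 V.

V_B ≈ 0.762 V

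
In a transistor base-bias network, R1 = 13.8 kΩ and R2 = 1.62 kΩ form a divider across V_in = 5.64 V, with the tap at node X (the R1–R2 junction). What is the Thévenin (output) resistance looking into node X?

Zeroing V_in shorts the top of R1 to ground, so R_th = R1 ‖ R2 = 1.450 kΩ.

R_th ≈ 1.45 kΩ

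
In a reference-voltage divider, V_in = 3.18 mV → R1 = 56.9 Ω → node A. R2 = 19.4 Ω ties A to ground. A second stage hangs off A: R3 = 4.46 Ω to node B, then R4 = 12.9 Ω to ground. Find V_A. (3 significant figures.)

V_A ≈ 0.441 mV

The second stage (R3 + R4 = 17.36 Ω) loads node A in parallel with R2.
Effective lower resistance at A: R2 ‖ 17.36 = 9.162 Ω.
V_A = 3.18 × 9.162/(56.9 + 9.162) = 0.4410 mV.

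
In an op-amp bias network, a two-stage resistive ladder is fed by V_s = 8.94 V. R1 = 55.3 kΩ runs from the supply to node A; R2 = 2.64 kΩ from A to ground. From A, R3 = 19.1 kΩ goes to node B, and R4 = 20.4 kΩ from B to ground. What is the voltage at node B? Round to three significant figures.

Looking into the second stage from A: R3 + R4 = 39.50 kΩ appears in parallel with R2.
Effective lower resistance at A: R2 ‖ 39.50 = 2.475 kΩ.
So V_A = 8.94 × 0.04283 = 0.3829 V.
Then the unloaded second divider: V_B = V_A × R4/(R3+R4) = 0.3829 × 0.5165 = 0.1978 V.

V_B ≈ 0.198 V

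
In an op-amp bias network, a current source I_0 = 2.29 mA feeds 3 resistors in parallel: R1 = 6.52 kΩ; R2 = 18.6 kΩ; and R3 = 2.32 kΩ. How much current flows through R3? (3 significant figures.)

I ≈ 1.55 mA

Total conductance ΣG = 1/6.52 + 1/18.6 + 1/2.32 = 0.6382 (units of 1/kΩ).
R3 takes the fraction G_k/ΣG = 0.4310/0.6382 = 0.6754, so I = 2.29 × 0.6754 = 1.547 mA.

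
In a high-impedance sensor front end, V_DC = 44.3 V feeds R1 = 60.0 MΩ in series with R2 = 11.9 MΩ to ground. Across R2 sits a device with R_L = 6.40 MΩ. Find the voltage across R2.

First combine the lower leg with the load: R2 ‖ R_L = 4.162 MΩ.
Then V_out = V_DC · R2'/(R1 + R2') = 44.3 × 4.162/64.16 = 2.873 V.

V_out ≈ 2.87 V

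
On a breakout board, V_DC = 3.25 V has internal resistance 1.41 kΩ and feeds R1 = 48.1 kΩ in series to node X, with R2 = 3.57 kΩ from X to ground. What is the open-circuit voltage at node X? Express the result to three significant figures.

V_th ≈ 0.219 V

R1' = 1.41 + 48.1 = 49.51 kΩ (source resistance + R1).
With X open, the divider is unloaded: V_th = 3.25 × 3.57/53.08 = 0.2186 V.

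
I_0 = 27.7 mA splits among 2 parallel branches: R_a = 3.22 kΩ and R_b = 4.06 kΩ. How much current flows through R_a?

For two parallel branches, I_k = I_0 · (other R)/(sum of R).
I(R_a) = 27.7 × 4.06/(3.22 + 4.06) = 27.7 × 0.5577 = 15.45 mA.

I ≈ 15.4 mA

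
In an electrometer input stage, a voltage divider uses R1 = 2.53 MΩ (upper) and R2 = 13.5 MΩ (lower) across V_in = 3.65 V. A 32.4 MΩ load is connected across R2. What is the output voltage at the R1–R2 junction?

V_out ≈ 2.88 V

The load sits in parallel with R2, giving an effective lower resistance R2' = R2·R_L/(R2+R_L) = 9.529 MΩ.
Then V_out = V_in · R2'/(R1 + R2') = 3.65 × 9.529/12.06 = 2.884 V.
(Unloaded it would be 3.07 V; the load pulls it down.)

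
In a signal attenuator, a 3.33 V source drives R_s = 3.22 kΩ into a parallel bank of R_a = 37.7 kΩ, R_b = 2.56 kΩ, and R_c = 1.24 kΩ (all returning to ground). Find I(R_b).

I ≈ 0.263 mA

Combine the parallel branches: R_p = (1/37.7 + 1/2.56 + 1/1.24)⁻¹ = 0.8173 kΩ.
V_A = 3.33 × 0.8173/4.037 = 0.6741 V.
I(R_b) = V_A / R_b = 0.6741/2.56 = 0.2633 mA.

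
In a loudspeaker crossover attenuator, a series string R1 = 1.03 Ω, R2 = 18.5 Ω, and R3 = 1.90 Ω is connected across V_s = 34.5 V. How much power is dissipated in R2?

P ≈ 47.9 W

ΣR = 21.43 Ω → I = 34.5/21.43 = 1.610 A.
P = I²R = 2.592 × 18.5 = 47.95 W.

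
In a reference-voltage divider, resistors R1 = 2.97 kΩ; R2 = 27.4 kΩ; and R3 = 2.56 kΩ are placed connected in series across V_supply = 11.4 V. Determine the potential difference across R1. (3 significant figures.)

V ≈ 1.03 V

ΣR = 2.97 + 27.4 + 2.56 = 32.93 kΩ.
V = V_supply · R/ΣR = 11.4 × 0.09019 = 1.028 V.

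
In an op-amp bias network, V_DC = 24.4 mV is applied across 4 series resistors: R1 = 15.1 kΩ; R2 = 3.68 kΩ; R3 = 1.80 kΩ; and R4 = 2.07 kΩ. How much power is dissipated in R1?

The common current is I = 24.4/22.65 = 1.077 µA.
V(R1) = I·R = 16.27 mV; P = V·I = 16.27 × 1.077 = 17.52 nW.

P ≈ 17.5 nW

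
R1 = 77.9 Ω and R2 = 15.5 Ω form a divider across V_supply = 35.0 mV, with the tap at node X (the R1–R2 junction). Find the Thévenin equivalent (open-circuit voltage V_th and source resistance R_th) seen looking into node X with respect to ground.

V_th ≈ 5.81 mV, R_th ≈ 12.9 Ω

Open-circuit (no load on X): V_th = V_supply · R2/(R1 + R2) = 35.0 × 15.5/(77.90 + 15.5) = 5.808 mV.
With V_supply suppressed (replaced by a short), R_th = R1 ‖ R2 = (77.90 × 15.5)/(77.90 + 15.5) = 12.93 Ω.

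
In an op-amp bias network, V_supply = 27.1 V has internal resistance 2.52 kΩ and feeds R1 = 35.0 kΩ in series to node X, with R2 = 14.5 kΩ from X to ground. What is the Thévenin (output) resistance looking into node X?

R_th ≈ 10.5 kΩ

R1' = 2.52 + 35.0 = 37.52 kΩ (source resistance + R1).
With V_supply suppressed (replaced by a short), R_th = R1' ‖ R2 = (37.52 × 14.5)/(37.52 + 14.5) = 10.46 kΩ.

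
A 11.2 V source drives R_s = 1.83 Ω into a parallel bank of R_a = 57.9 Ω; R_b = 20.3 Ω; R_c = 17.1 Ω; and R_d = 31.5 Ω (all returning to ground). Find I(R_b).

Combine the parallel branches: R_p = (1/57.9 + 1/20.3 + 1/17.1 + 1/31.5)⁻¹ = 6.379 Ω.
Node voltage V_A = V_in · R_p/(R_s + R_p) = 11.2 × 0.7771 = 8.703 V.
Branch current I = V_A/R_b = 8.703/20.3 = 0.4287 A.

I ≈ 0.429 A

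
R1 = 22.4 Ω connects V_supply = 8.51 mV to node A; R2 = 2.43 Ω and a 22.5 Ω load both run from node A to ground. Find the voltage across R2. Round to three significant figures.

V_out ≈ 0.759 mV

R2 ‖ R_L = (2.43 × 22.5)/(2.43 + 22.5) = 2.193 Ω.
Voltage divider with the loaded lower leg: V_out = 8.51 × 2.193/(22.4 + 2.193) = 8.51 × 0.08918 = 0.7589 mV.
(Unloaded it would be 0.833 mV; the load pulls it down.)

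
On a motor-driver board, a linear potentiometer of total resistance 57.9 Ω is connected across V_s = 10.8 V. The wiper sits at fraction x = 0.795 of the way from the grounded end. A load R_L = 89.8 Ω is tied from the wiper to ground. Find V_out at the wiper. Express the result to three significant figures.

Split the track: R_lower = x·R_p = 46.03 Ω, R_upper = (1−x)·R_p = 11.87 Ω.
Lower segment in parallel with the load: 46.03 ‖ 89.8 = 30.43 Ω.
Then V_out = V_s · 30.43/(11.87 + 30.43) = 7.770 V.

V_out ≈ 7.77 V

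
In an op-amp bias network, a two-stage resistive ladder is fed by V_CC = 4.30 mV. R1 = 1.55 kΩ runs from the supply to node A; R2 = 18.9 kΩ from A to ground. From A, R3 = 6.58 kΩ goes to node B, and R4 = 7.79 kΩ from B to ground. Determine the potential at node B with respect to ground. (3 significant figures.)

Looking into the second stage from A: R3 + R4 = 14.37 kΩ appears in parallel with R2.
R2 ‖ (R3+R4) = 8.163 kΩ.
So V_A = 4.30 × 0.8404 = 3.614 mV.
V_B = V_A × 0.5421 = 1.959 mV.

V_B ≈ 1.96 mV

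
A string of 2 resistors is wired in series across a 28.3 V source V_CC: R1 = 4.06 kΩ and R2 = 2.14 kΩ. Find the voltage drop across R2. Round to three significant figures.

Total series resistance ΣR = 4.06 + 2.14 = 6.200 kΩ.
By the voltage-divider rule, V = 28.3 × 2.140/6.200 = 9.768 V.

V ≈ 9.77 V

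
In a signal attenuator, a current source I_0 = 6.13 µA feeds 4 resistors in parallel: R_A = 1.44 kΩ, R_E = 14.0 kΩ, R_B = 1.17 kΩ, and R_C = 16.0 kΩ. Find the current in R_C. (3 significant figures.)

Total conductance ΣG = 1/1.44 + 1/14.0 + 1/1.17 + 1/16.0 = 1.683 (units of 1/kΩ).
R_C takes the fraction G_k/ΣG = 0.06250/1.683 = 0.03713, so I = 6.13 × 0.03713 = 0.2276 µA.

I ≈ 0.228 µA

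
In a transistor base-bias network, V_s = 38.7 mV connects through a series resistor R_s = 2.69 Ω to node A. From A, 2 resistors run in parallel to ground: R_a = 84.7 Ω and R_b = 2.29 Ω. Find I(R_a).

I ≈ 0.207 mA

Equivalent of the parallel group: R_p = 2.230 Ω.
Node voltage V_A = V_s · R_p/(R_s + R_p) = 38.7 × 0.4532 = 17.54 mV.
I(R_a) = V_A / R_a = 17.54/84.7 = 0.2071 mA.
(Check via current divider: I_total = 7.866 mA; share G_k/ΣG = 0.02632 → same result.)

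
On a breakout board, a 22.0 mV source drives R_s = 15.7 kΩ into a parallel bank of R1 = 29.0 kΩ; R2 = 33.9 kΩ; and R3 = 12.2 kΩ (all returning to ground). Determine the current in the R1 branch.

I ≈ 0.230 µA

Parallel bank: R_p = 1/(1/29.0 + 1/33.9 + 1/12.2) = 6.852 kΩ.
V_A = 22.0 × 6.852/22.55 = 6.684 mV.
Branch current I = V_A/R1 = 6.684/29.0 = 0.2305 µA.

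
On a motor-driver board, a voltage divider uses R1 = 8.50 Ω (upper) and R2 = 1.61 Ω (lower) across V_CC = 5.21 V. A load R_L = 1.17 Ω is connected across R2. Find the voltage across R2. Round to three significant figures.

V_out ≈ 0.385 V

The load sits in parallel with R2, giving an effective lower resistance R2' = R2·R_L/(R2+R_L) = 0.6776 Ω.
Then V_out = V_CC · R2'/(R1 + R2') = 5.21 × 0.6776/9.178 = 0.3847 V.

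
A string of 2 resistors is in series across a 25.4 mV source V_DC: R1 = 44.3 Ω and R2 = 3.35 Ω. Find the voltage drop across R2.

Series total: ΣR = 44.3 + 3.35 = 47.65 Ω.
By the voltage-divider rule, V = 25.4 × 3.350/47.65 = 1.786 mV.

V ≈ 1.79 mV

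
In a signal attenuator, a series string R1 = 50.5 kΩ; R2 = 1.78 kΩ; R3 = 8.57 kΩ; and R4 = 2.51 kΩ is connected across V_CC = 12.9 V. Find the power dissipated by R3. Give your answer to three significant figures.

Series current I = V_CC/ΣR = 12.9/63.36 = 0.2036 mA.
P(R3) = I²·R3 = (0.2036)² × 8.57 = 0.3552 mW.

P ≈ 0.355 mW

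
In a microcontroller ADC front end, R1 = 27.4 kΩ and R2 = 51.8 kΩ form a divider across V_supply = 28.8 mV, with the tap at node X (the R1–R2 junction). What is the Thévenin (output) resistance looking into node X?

R_th ≈ 17.9 kΩ

Looking into X with the source shorted: R_th = R1·R2/(R1+R2) = 27.40 × 51.8/79.20 = 17.92 kΩ.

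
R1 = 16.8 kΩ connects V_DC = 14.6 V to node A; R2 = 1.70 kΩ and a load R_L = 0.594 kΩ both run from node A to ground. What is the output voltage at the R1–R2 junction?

The load sits in parallel with R2, giving an effective lower resistance R2' = R2·R_L/(R2+R_L) = 0.4402 kΩ.
Then V_out = V_DC · R2'/(R1 + R2') = 14.6 × 0.4402/17.24 = 0.3728 V.

V_out ≈ 0.373 V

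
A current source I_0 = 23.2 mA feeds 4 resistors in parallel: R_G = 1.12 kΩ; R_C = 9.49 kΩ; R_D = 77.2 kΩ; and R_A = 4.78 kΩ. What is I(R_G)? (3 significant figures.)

I ≈ 17.0 mA

ΣG = 1/1.12 + 1/9.49 + 1/77.2 + 1/4.78 = 1.220.
By the current-divider rule, I = I_0 · G_k/ΣG = 23.2 × 0.7316 = 16.97 mA.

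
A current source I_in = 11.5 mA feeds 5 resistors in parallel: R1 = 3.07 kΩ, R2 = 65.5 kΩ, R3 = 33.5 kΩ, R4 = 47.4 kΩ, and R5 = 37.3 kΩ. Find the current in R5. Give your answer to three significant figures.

ΣG = 1/3.07 + 1/65.5 + 1/33.5 + 1/47.4 + 1/37.3 = 0.4188.
By the current-divider rule, I = I_in · G_k/ΣG = 11.5 × 0.06402 = 0.7363 mA.

I ≈ 0.736 mA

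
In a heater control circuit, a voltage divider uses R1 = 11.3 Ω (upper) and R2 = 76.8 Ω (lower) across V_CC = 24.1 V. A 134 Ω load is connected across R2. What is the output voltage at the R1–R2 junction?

V_out ≈ 19.6 V

R2 ‖ R_L = (76.8 × 134)/(76.8 + 134) = 48.82 Ω.
Voltage divider with the loaded lower leg: V_out = 24.1 × 48.82/(11.3 + 48.82) = 24.1 × 0.8120 = 19.57 V.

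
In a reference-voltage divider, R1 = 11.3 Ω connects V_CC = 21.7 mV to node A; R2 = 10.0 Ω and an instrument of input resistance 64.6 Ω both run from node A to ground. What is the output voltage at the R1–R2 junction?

V_out ≈ 9.41 mV

First combine the lower leg with the load: R2 ‖ R_L = 8.660 Ω.
Then V_out = V_CC · R2'/(R1 + R2') = 21.7 × 8.660/19.96 = 9.415 mV.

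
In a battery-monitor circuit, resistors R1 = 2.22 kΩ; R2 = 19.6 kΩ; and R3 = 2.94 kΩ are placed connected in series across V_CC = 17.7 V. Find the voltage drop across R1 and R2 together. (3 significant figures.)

V ≈ 15.6 V

Series total: ΣR = 2.22 + 19.6 + 2.94 = 24.76 kΩ.
R_{R1..R2} = 2.22 + 19.6 = 21.82 kΩ.
Voltage divider: V = V_CC · (21.82 / 24.76) = 17.7 × 0.8813 = 15.60 V.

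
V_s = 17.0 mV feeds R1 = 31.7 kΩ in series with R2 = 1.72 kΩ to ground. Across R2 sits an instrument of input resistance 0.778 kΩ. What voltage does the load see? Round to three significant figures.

V_out ≈ 0.283 mV

First combine the lower leg with the load: R2 ‖ R_L = 0.5357 kΩ.
Then V_out = V_s · R2'/(R1 + R2') = 17.0 × 0.5357/32.24 = 0.2825 mV.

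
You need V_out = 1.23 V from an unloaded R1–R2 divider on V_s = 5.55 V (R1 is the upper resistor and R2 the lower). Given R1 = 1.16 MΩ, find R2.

Required fraction k = V_out/V_s = 0.2216.
So R2 = R1 · V_out/(V_s − V_out) = 1.16 × 1.23/(5.55 − 1.23) = 1.16 × 0.2847 = 0.3303 MΩ.

R2 ≈ 0.330 MΩ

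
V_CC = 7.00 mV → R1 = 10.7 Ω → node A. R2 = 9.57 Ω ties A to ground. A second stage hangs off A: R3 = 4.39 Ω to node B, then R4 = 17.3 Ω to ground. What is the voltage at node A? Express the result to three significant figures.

Node A sees R2 in parallel with the series input of stage 2, R3 + R4 = 21.69 Ω.
Effective lower resistance at A: R2 ‖ 21.69 = 6.640 Ω.
First divider: V_A = V_CC · 6.640/(10.7 + 6.640) = 2.681 mV.

V_A ≈ 2.68 mV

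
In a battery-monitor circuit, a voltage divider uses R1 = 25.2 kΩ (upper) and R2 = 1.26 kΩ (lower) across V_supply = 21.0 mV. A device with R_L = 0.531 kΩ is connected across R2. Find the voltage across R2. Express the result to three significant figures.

V_out ≈ 0.307 mV

R2 ‖ R_L = (1.26 × 0.531)/(1.26 + 0.531) = 0.3736 kΩ.
Now apply the divider: V_out = 21.0 × 0.01461 = 0.3068 mV.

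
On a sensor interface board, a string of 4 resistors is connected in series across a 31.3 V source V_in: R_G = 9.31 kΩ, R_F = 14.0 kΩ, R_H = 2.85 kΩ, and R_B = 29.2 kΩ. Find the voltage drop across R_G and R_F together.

Total series resistance ΣR = 9.31 + 14.0 + 2.85 + 29.2 = 55.36 kΩ.
R_{R_G..R_F} = 9.31 + 14.0 = 23.31 kΩ.
Voltage divider: V = V_in · (23.31 / 55.36) = 31.3 × 0.4211 = 13.18 V.

V ≈ 13.2 V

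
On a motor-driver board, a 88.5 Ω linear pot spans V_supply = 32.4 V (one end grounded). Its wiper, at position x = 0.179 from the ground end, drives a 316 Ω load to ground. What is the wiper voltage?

V_out ≈ 5.57 V

Split the track: R_lower = x·R_p = 15.84 Ω, R_upper = (1−x)·R_p = 72.66 Ω.
R_L loads the lower segment: effective lower R = 15.09 Ω.
Then V_out = V_supply · 15.09/(72.66 + 15.09) = 5.570 V.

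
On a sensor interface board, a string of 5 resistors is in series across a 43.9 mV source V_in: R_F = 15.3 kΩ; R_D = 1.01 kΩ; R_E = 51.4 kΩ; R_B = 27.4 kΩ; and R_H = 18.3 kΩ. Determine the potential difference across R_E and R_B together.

V ≈ 30.5 mV

Total series resistance ΣR = 15.3 + 1.01 + 51.4 + 27.4 + 18.3 = 113.4 kΩ.
R_{R_E..R_B} = 51.4 + 27.4 = 78.80 kΩ.
By the voltage-divider rule, V = 43.9 × 78.80/113.4 = 30.50 mV.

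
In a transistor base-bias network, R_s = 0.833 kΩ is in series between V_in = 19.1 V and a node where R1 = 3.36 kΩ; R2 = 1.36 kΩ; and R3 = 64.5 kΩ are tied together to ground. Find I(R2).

I ≈ 7.50 mA

Combine the parallel branches: R_p = (1/3.36 + 1/1.36 + 1/64.5)⁻¹ = 0.9538 kΩ.
V_A = 19.1 × 0.9538/1.787 = 10.20 V.
I(R2) = V_A / R2 = 10.20/1.36 = 7.497 mA.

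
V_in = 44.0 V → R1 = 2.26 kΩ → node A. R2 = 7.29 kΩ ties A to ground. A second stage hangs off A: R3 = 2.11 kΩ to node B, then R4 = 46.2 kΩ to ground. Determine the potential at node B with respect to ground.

V_B ≈ 31.0 V

Node A sees R2 in parallel with the series input of stage 2, R3 + R4 = 48.31 kΩ.
Effective lower resistance at A: R2 ‖ 48.31 = 6.334 kΩ.
V_A = 44.0 × 6.334/(2.26 + 6.334) = 32.43 V.
Then the unloaded second divider: V_B = V_A × R4/(R3+R4) = 32.43 × 0.9563 = 31.01 V.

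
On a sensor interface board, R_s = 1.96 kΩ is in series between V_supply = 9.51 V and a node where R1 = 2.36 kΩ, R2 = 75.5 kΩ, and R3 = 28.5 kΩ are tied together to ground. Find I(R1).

Equivalent of the parallel group: R_p = 2.118 kΩ.
Node voltage V_A = V_supply · R_p/(R_s + R_p) = 9.51 × 0.5194 = 4.940 V.
I(R1) = V_A / R1 = 4.940/2.36 = 2.093 mA.

I ≈ 2.09 mA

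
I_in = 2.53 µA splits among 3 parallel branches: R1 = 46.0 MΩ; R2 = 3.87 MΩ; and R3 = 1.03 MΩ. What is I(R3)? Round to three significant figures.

ΣG = 1/46.0 + 1/3.87 + 1/1.03 = 1.251.
Current divider: I(R3) = I_in · G_k/ΣG = 2.53 × (0.9709/1.251) = 2.53 × 0.7761 = 1.963 µA.

I ≈ 1.96 µA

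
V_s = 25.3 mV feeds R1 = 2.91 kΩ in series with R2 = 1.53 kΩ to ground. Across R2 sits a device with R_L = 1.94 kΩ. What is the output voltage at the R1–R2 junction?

R2 ‖ R_L = (1.53 × 1.94)/(1.53 + 1.94) = 0.8554 kΩ.
Then V_out = V_s · R2'/(R1 + R2') = 25.3 × 0.8554/3.765 = 5.747 mV.

V_out ≈ 5.75 mV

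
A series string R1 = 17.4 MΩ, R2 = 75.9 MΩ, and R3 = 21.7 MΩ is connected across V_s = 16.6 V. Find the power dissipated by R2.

ΣR = 115.0 MΩ → I = 16.6/115.0 = 0.1443 µA.
P = I²R = 0.02084 × 75.9 = 1.581 µW.

P ≈ 1.58 µW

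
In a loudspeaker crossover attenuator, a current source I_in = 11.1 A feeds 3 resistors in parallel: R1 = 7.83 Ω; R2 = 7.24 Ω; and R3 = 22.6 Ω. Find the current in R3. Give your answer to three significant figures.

ΣG = 1/7.83 + 1/7.24 + 1/22.6 = 0.3101.
R3 takes the fraction G_k/ΣG = 0.04425/0.3101 = 0.1427, so I = 11.1 × 0.1427 = 1.584 A.

I ≈ 1.58 A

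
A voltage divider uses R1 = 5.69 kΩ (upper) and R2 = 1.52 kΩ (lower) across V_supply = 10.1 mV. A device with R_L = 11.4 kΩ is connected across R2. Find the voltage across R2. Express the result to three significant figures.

V_out ≈ 1.93 mV

R2 ‖ R_L = (1.52 × 11.4)/(1.52 + 11.4) = 1.341 kΩ.
Voltage divider with the loaded lower leg: V_out = 10.1 × 1.341/(5.69 + 1.341) = 10.1 × 0.1907 = 1.927 mV.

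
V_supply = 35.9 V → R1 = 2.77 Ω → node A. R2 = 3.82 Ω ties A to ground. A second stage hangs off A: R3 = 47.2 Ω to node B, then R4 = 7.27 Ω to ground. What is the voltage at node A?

V_A ≈ 20.2 V

Looking into the second stage from A: R3 + R4 = 54.47 Ω appears in parallel with R2.
Effective lower resistance at A: R2 ‖ 54.47 = 3.570 Ω.
First divider: V_A = V_supply · 3.570/(2.77 + 3.570) = 20.21 V.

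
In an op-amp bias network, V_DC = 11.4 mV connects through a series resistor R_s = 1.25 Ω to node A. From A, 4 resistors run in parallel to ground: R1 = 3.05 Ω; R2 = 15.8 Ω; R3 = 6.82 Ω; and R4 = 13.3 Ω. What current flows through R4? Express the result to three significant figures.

I ≈ 0.485 mA

Combine the parallel branches: R_p = (1/3.05 + 1/15.8 + 1/6.82 + 1/13.3)⁻¹ = 1.631 Ω.
V_A by voltage divider: V_A = 11.4 × 1.631/(1.25 + 1.631) = 6.454 mV.
I(R4) = V_A / R4 = 6.454/13.3 = 0.4853 mA.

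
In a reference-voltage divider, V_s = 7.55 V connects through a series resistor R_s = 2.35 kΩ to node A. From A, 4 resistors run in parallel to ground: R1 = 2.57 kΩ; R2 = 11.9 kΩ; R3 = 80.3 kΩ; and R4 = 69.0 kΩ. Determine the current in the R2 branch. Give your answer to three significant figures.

Parallel bank: R_p = 1/(1/2.57 + 1/11.9 + 1/80.3 + 1/69.0) = 2.000 kΩ.
Node voltage V_A = V_s · R_p/(R_s + R_p) = 7.55 × 0.4597 = 3.471 V.
Branch current I = V_A/R2 = 3.471/11.9 = 0.2917 mA.
(Equivalently: I_total = 1.736 mA, then current-divider fraction G_k/ΣG = 0.1680.)

I ≈ 0.292 mA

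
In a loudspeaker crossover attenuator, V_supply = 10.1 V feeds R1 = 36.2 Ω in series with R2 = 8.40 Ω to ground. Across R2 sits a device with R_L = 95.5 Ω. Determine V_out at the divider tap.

V_out ≈ 1.78 V

R2 ‖ R_L = (8.40 × 95.5)/(8.40 + 95.5) = 7.721 Ω.
Now apply the divider: V_out = 10.1 × 0.1758 = 1.775 V.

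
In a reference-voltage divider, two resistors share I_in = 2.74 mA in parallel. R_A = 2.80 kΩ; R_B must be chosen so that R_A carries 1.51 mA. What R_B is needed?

In a two-way split, I_A/I_in = R_B/(R_A + R_B).
With f = 0.5511, R_B = R_A · f/(1−f) = 2.80 × 1.228 = 3.437 kΩ.

R_B ≈ 3.44 kΩ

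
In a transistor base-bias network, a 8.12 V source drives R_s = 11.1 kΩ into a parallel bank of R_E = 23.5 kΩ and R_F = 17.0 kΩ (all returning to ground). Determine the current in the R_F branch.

Equivalent of the parallel group: R_p = 9.864 kΩ.
V_A = 8.12 × 9.864/20.96 = 3.821 V.
Branch current I = V_A/R_F = 3.821/17.0 = 0.2247 mA.

I ≈ 0.225 mA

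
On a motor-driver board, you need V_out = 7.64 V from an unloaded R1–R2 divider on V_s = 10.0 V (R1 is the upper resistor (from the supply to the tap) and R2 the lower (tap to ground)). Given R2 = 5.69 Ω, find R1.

V_out/V_s = R2/(R1+R2) = 0.7640.
R1 = R2·(1/k − 1) = 5.69 × 0.3089 = 1.758 Ω.

R1 ≈ 1.76 Ω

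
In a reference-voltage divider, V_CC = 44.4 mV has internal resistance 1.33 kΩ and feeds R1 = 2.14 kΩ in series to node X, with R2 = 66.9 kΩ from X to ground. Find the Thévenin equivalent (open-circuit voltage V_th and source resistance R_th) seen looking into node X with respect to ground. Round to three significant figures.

R1' = 1.33 + 2.14 = 3.470 kΩ (source resistance + R1).
Open-circuit (no load on X): V_th = V_CC · R2/(R1' + R2) = 44.4 × 66.9/(3.470 + 66.9) = 42.21 mV.
Looking into X with the source shorted: R_th = R1'·R2/(R1'+R2) = 3.470 × 66.9/70.37 = 3.299 kΩ.

V_th ≈ 42.2 mV, R_th ≈ 3.30 kΩ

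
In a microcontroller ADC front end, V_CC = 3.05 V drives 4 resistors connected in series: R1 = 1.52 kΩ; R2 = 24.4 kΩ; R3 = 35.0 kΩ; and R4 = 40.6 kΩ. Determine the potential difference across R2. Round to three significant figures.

Total series resistance ΣR = 1.52 + 24.4 + 35.0 + 40.6 = 101.5 kΩ.
Voltage divider: V = V_CC · (24.40 / 101.5) = 3.05 × 0.2403 = 0.7331 V.

V ≈ 0.733 V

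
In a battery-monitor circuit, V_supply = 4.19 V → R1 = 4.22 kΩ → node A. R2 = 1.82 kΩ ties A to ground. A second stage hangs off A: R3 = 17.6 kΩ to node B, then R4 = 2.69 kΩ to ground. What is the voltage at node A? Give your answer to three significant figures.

V_A ≈ 1.19 V

Looking into the second stage from A: R3 + R4 = 20.29 kΩ appears in parallel with R2.
R2 ‖ (R3+R4) = 1.670 kΩ.
First divider: V_A = V_supply · 1.670/(4.22 + 1.670) = 1.188 V.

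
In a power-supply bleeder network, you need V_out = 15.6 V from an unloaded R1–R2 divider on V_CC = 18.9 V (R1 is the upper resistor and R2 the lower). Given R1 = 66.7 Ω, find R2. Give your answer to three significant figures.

The divider ratio is R2/(R1+R2) = 15.6/18.9 = 0.8254.
So R2 = R1 · V_out/(V_CC − V_out) = 66.7 × 15.6/(18.9 − 15.6) = 66.7 × 4.727 = 315.3 Ω.

R2 ≈ 315 Ω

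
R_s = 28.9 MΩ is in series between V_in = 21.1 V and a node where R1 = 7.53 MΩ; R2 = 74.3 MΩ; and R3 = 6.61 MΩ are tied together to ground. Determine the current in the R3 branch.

Combine the parallel branches: R_p = (1/7.53 + 1/74.3 + 1/6.61)⁻¹ = 3.361 MΩ.
V_A by voltage divider: V_A = 21.1 × 3.361/(28.9 + 3.361) = 2.198 V.
I(R3) = V_A / R3 = 2.198/6.61 = 0.3325 µA.
(Equivalently: I_total = 0.6540 µA, then current-divider fraction G_k/ΣG = 0.5084.)

I ≈ 0.333 µA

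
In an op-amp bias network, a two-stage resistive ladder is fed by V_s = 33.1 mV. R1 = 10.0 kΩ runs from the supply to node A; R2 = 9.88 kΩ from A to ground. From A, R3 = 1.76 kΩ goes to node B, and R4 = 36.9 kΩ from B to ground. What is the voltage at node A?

The second stage (R3 + R4 = 38.66 kΩ) loads node A in parallel with R2.
R2 ‖ (R3+R4) = 7.869 kΩ.
First divider: V_A = V_s · 7.869/(10.0 + 7.869) = 14.58 mV.

V_A ≈ 14.6 mV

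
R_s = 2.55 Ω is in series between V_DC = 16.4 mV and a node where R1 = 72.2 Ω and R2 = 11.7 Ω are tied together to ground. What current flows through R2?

Combine the parallel branches: R_p = (1/72.2 + 1/11.7)⁻¹ = 10.07 Ω.
V_A = 16.4 × 10.07/12.62 = 13.09 mV.
Branch current I = V_A/R2 = 13.09/11.7 = 1.118 mA.

I ≈ 1.12 mA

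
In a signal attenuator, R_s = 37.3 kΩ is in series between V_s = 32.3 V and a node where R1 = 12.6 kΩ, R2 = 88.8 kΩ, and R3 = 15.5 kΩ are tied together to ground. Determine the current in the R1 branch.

I ≈ 0.378 mA

Parallel bank: R_p = 1/(1/12.6 + 1/88.8 + 1/15.5) = 6.446 kΩ.
V_A = 32.3 × 6.446/43.75 = 4.759 V.
I(R1) = V_A / R1 = 4.759/12.6 = 0.3777 mA.
(Check via current divider: I_total = 0.7384 mA; share G_k/ΣG = 0.5116 → same result.)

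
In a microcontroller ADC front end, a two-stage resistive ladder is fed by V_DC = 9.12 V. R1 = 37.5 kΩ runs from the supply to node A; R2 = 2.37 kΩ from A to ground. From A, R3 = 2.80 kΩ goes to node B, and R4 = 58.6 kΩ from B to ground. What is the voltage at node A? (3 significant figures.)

V_A ≈ 0.523 V

The second stage (R3 + R4 = 61.40 kΩ) loads node A in parallel with R2.
R2 ‖ (R3+R4) = 2.282 kΩ.
So V_A = 9.12 × 0.05736 = 0.5231 V.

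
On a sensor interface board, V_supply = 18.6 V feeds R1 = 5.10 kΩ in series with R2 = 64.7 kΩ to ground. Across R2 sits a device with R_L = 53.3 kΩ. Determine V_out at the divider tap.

V_out ≈ 15.8 V

R2 ‖ R_L = (64.7 × 53.3)/(64.7 + 53.3) = 29.22 kΩ.
Now apply the divider: V_out = 18.6 × 0.8514 = 15.84 V.
(Unloaded it would be 17.2 V; the load pulls it down.)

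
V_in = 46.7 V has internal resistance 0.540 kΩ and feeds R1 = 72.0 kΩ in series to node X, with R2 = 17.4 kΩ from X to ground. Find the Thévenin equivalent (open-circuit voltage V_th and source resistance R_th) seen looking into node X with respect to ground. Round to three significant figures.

R1' = 0.540 + 72.0 = 72.54 kΩ (source resistance + R1).
V_th is the unloaded tap voltage: V_in · R2/(R1'+R2) = 46.7 × 0.1935 = 9.035 V.
Zeroing V_in shorts the top of R1' to ground, so R_th = R1' ‖ R2 = 14.03 kΩ.

V_th ≈ 9.03 V, R_th ≈ 14.0 kΩ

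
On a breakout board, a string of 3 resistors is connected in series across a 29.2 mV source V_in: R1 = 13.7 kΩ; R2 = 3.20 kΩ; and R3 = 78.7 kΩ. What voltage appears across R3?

V ≈ 24.0 mV

Series total: ΣR = 13.7 + 3.20 + 78.7 = 95.60 kΩ.
V = V_in · R/ΣR = 29.2 × 0.8232 = 24.04 mV.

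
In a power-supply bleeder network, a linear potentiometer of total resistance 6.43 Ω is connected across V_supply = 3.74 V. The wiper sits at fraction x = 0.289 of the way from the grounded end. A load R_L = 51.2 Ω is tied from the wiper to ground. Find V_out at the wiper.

V_out ≈ 1.05 V

Split the track: R_lower = x·R_p = 1.858 Ω, R_upper = (1−x)·R_p = 4.572 Ω.
Lower segment in parallel with the load: 1.858 ‖ 51.2 = 1.793 Ω.
V_out = 3.74 × 1.793/(4.572 + 1.793) = 1.054 V.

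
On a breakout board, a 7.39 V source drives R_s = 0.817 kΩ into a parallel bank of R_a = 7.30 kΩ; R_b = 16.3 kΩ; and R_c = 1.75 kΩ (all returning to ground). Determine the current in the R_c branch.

I ≈ 2.59 mA

Parallel bank: R_p = 1/(1/7.30 + 1/16.3 + 1/1.75) = 1.299 kΩ.
Node voltage V_A = V_CC · R_p/(R_s + R_p) = 7.39 × 0.6139 = 4.537 V.
I(R_c) = V_A / R_c = 4.537/1.75 = 2.592 mA.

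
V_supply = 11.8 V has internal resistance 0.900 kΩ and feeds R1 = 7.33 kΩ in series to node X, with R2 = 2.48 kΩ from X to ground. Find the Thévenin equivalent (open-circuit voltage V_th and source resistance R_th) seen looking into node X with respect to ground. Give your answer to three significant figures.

R1' = 0.900 + 7.33 = 8.230 kΩ (source resistance + R1).
Open-circuit (no load on X): V_th = V_supply · R2/(R1' + R2) = 11.8 × 2.48/(8.230 + 2.48) = 2.732 V.
Zeroing V_supply shorts the top of R1' to ground, so R_th = R1' ‖ R2 = 1.906 kΩ.

V_th ≈ 2.73 V, R_th ≈ 1.91 kΩ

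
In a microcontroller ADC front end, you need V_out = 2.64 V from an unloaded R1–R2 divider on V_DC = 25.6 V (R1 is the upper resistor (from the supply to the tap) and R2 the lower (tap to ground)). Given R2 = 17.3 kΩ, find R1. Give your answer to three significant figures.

V_out/V_DC = R2/(R1+R2) = 0.1031.
So R1 = R2 · (V_DC/V_out − 1) = 17.3 × (25.6/2.64 − 1) = 17.3 × 8.697 = 150.5 kΩ.

R1 ≈ 150 kΩ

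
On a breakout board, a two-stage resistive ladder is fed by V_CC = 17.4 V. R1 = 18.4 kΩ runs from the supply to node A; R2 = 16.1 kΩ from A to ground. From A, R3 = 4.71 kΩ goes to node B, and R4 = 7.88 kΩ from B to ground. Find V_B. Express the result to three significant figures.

The second stage (R3 + R4 = 12.59 kΩ) loads node A in parallel with R2.
Effective lower resistance at A: R2 ‖ 12.59 = 7.065 kΩ.
So V_A = 17.4 × 0.2774 = 4.828 V.
V_B = V_A × 0.6259 = 3.022 V.

V_B ≈ 3.02 V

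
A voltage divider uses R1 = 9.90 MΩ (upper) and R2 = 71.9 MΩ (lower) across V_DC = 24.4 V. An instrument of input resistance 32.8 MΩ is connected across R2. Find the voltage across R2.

V_out ≈ 17.0 V

The load sits in parallel with R2, giving an effective lower resistance R2' = R2·R_L/(R2+R_L) = 22.52 MΩ.
Voltage divider with the loaded lower leg: V_out = 24.4 × 22.52/(9.90 + 22.52) = 24.4 × 0.6947 = 16.95 V.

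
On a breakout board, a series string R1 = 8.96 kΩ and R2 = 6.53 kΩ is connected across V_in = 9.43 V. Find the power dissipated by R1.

The common current is I = 9.43/15.49 = 0.6088 mA.
P = I²R = 0.3706 × 8.96 = 3.321 mW.

P ≈ 3.32 mW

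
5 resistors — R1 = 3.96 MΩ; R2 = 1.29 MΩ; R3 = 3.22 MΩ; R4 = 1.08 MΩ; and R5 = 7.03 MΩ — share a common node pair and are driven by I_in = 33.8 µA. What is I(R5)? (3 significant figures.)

I ≈ 2.00 µA

Total conductance ΣG = 1/3.96 + 1/1.29 + 1/3.22 + 1/1.08 + 1/7.03 = 2.406 (units of 1/MΩ).
R5 takes the fraction G_k/ΣG = 0.1422/2.406 = 0.05911, so I = 33.8 × 0.05911 = 1.998 µA.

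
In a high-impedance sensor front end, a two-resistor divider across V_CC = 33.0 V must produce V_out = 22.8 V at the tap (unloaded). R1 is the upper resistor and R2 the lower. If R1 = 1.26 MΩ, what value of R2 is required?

The divider ratio is R2/(R1+R2) = 22.8/33.0 = 0.6909.
Rearranging, R2 = R1·k/(1−k) = 1.26 × 2.235 = 2.816 MΩ.

R2 ≈ 2.82 MΩ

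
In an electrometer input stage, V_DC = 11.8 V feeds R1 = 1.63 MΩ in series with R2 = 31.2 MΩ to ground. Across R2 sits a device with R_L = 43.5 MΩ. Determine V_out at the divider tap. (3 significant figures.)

First combine the lower leg with the load: R2 ‖ R_L = 18.17 MΩ.
Voltage divider with the loaded lower leg: V_out = 11.8 × 18.17/(1.63 + 18.17) = 11.8 × 0.9177 = 10.83 V.
(Unloaded it would be 11.2 V; the load pulls it down.)

V_out ≈ 10.8 V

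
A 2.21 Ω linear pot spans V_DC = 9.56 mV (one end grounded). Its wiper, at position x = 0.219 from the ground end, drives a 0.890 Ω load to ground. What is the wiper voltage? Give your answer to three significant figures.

V_out ≈ 1.47 mV

Lower segment x·R_p = 0.4840 Ω; upper segment (1−x)·R_p = 1.726 Ω.
R_L loads the lower segment: effective lower R = 0.3135 Ω.
V_out = 9.56 × 0.3135/(1.726 + 0.3135) = 1.470 mV.
(Unloaded: V_out = x·V_DC = 2.09 mV.)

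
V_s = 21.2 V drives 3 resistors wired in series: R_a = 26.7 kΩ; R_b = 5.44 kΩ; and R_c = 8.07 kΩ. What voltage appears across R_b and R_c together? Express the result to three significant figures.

V ≈ 7.12 V

Total series resistance ΣR = 26.7 + 5.44 + 8.07 = 40.21 kΩ.
R_{R_b..R_c} = 5.44 + 8.07 = 13.51 kΩ.
V = V_s · R/ΣR = 21.2 × 0.3360 = 7.123 V.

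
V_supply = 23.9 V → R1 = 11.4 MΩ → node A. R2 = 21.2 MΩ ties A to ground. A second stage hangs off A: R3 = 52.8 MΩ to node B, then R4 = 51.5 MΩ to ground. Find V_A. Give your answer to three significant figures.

The second stage (R3 + R4 = 104.3 MΩ) loads node A in parallel with R2.
Effective lower resistance at A: R2 ‖ 104.3 = 17.62 MΩ.
So V_A = 23.9 × 0.6072 = 14.51 V.

V_A ≈ 14.5 V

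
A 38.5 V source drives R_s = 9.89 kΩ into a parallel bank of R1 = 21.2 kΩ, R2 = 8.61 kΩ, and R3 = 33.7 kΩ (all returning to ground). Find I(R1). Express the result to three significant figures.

Equivalent of the parallel group: R_p = 5.182 kΩ.
V_A = 38.5 × 5.182/15.07 = 13.24 V.
Branch current I = V_A/R1 = 13.24/21.2 = 0.6244 mA.
(Equivalently: I_total = 2.554 mA, then current-divider fraction G_k/ΣG = 0.2444.)

I ≈ 0.624 mA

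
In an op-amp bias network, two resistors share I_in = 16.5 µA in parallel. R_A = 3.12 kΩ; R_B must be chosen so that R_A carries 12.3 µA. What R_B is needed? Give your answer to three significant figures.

R_B ≈ 9.14 kΩ

The fraction through R_A equals R_B/(R_A+R_B).
12.3/16.5 = R_B/(R_A + R_B) → R_B = R_A · (0.7455)/(1 − 0.7455) = 3.12 × 2.929 = 9.137 kΩ.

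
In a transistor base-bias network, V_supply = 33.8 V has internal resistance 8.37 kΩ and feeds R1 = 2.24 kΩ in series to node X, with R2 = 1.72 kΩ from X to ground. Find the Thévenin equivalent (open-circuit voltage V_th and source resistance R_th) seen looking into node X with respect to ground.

V_th ≈ 4.72 V, R_th ≈ 1.48 kΩ

R1' = 8.37 + 2.24 = 10.61 kΩ (source resistance + R1).
V_th is the unloaded tap voltage: V_supply · R2/(R1'+R2) = 33.8 × 0.1395 = 4.715 V.
Looking into X with the source shorted: R_th = R1'·R2/(R1'+R2) = 10.61 × 1.72/12.33 = 1.480 kΩ.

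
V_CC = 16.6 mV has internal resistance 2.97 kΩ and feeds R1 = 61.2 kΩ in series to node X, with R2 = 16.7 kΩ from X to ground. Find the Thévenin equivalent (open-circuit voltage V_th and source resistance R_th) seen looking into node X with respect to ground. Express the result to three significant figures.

V_th ≈ 3.43 mV, R_th ≈ 13.3 kΩ

R1' = 2.97 + 61.2 = 64.17 kΩ (source resistance + R1).
With X open, the divider is unloaded: V_th = 16.6 × 16.7/80.87 = 3.428 mV.
Zeroing V_CC shorts the top of R1' to ground, so R_th = R1' ‖ R2 = 13.25 kΩ.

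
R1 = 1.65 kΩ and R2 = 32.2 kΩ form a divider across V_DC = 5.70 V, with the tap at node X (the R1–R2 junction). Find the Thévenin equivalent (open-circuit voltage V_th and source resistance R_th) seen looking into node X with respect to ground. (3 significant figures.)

Open-circuit (no load on X): V_th = V_DC · R2/(R1 + R2) = 5.70 × 32.2/(1.650 + 32.2) = 5.422 V.
With V_DC suppressed (replaced by a short), R_th = R1 ‖ R2 = (1.650 × 32.2)/(1.650 + 32.2) = 1.570 kΩ.

V_th ≈ 5.42 V, R_th ≈ 1.57 kΩ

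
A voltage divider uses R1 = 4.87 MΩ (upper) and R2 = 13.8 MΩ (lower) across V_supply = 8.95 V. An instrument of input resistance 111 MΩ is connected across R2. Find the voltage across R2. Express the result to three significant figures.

V_out ≈ 6.41 V

R2 ‖ R_L = (13.8 × 111)/(13.8 + 111) = 12.27 MΩ.
Voltage divider with the loaded lower leg: V_out = 8.95 × 12.27/(4.87 + 12.27) = 8.95 × 0.7159 = 6.408 V.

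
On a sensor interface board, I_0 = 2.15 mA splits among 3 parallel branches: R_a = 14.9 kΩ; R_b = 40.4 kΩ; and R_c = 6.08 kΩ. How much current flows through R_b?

Conductances: ΣG = 1/14.9 + 1/40.4 + 1/6.08 = 0.2563 (1/kΩ).
R_b takes the fraction G_k/ΣG = 0.02475/0.2563 = 0.09656, so I = 2.15 × 0.09656 = 0.2076 mA.

I ≈ 0.208 mA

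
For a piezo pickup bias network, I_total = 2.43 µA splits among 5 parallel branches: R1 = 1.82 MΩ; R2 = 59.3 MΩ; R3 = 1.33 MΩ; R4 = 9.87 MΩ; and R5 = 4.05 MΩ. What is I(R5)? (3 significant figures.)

I ≈ 0.360 µA

Conductances: ΣG = 1/1.82 + 1/59.3 + 1/1.33 + 1/9.87 + 1/4.05 = 1.666 (1/MΩ).
Current divider: I(R5) = I_total · G_k/ΣG = 2.43 × (0.2469/1.666) = 2.43 × 0.1482 = 0.3601 µA.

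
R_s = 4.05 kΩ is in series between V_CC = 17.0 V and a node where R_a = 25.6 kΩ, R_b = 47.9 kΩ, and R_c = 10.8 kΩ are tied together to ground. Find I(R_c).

I ≈ 0.973 mA

Combine the parallel branches: R_p = (1/25.6 + 1/47.9 + 1/10.8)⁻¹ = 6.556 kΩ.
Node voltage V_A = V_CC · R_p/(R_s + R_p) = 17.0 × 0.6181 = 10.51 V.
Branch current I = V_A/R_c = 10.51/10.8 = 0.9730 mA.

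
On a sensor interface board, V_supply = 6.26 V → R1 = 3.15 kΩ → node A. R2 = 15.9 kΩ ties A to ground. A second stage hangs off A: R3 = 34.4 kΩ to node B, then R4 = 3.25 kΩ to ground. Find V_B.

Looking into the second stage from A: R3 + R4 = 37.65 kΩ appears in parallel with R2.
Effective lower resistance at A: R2 ‖ 37.65 = 11.18 kΩ.
So V_A = 6.26 × 0.7802 = 4.884 V.
V_B = V_A × 0.08632 = 0.4216 V.

V_B ≈ 0.422 V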